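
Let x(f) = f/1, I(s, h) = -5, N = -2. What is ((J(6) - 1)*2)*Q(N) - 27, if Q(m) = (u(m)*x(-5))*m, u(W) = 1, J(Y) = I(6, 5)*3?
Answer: -347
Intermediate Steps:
J(Y) = -15 (J(Y) = -5*3 = -15)
x(f) = f (x(f) = f*1 = f)
Q(m) = -5*m (Q(m) = (1*(-5))*m = -5*m)
((J(6) - 1)*2)*Q(N) - 27 = ((-15 - 1)*2)*(-5*(-2)) - 27 = -16*2*10 - 27 = -32*10 - 27 = -320 - 27 = -347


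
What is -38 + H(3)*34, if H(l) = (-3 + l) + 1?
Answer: -4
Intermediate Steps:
H(l) = -2 + l
-38 + H(3)*34 = -38 + (-2 + 3)*34 = -38 + 1*34 = -38 + 34 = -4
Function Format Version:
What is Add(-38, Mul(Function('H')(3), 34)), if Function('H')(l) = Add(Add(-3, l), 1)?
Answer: -4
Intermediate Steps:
Function('H')(l) = Add(-2, l)
Add(-38, Mul(Function('H')(3), 34)) = Add(-38, Mul(Add(-2, 3), 34)) = Add(-38, Mul(1, 34)) = Add(-38, 34) = -4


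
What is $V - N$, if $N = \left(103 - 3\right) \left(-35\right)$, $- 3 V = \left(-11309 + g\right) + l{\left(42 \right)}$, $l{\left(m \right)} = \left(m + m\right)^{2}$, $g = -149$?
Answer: $\frac{14902}{3} \approx 4967.3$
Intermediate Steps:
$l{\left(m \right)} = 4 m^{2}$ ($l{\left(m \right)} = \left(2 m\right)^{2} = 4 m^{2}$)
$V = \frac{4402}{3}$ ($V = - \frac{\left(-11309 - 149\right) + 4 \cdot 42^{2}}{3} = - \frac{-11458 + 4 \cdot 1764}{3} = - \frac{-11458 + 7056}{3} = \left(- \frac{1}{3}\right) \left(-4402\right) = \frac{4402}{3} \approx 1467.3$)
$N = -3500$ ($N = 100 \left(-35\right) = -3500$)
$V - N = \frac{4402}{3} - -3500 = \frac{4402}{3} + 3500 = \frac{14902}{3}$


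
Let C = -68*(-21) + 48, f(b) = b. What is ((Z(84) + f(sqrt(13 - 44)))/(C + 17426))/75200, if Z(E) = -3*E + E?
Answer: -21/177678800 + I*sqrt(31)/1421430400 ≈ -1.1819e-7 + 3.917e-9*I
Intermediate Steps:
Z(E) = -2*E
C = 1476 (C = 1428 + 48 = 1476)
((Z(84) + f(sqrt(13 - 44)))/(C + 17426))/75200 = ((-2*84 + sqrt(13 - 44))/(1476 + 17426))/75200 = ((-168 + sqrt(-31))/18902)*(1/75200) = ((-168 + I*sqrt(31))*(1/18902))*(1/75200) = (-84/9451 + I*sqrt(31)/18902)*(1/75200) = -21/177678800 + I*sqrt(31)/1421430400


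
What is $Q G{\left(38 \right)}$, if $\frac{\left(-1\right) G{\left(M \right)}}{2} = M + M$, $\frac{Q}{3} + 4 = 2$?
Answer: $912$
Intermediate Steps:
$Q = -6$ ($Q = -12 + 3 \cdot 2 = -12 + 6 = -6$)
$G{\left(M \right)} = - 4 M$ ($G{\left(M \right)} = - 2 \left(M + M\right) = - 2 \cdot 2 M = - 4 M$)
$Q G{\left(38 \right)} = - 6 \left(\left(-4\right) 38\right) = \left(-6\right) \left(-152\right) = 912$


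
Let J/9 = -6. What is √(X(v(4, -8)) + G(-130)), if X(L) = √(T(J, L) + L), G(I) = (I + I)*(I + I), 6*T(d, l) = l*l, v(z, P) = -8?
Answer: √(608400 + 6*√6)/3 ≈ 260.00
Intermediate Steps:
J = -54 (J = 9*(-6) = -54)
T(d, l) = l²/6 (T(d, l) = (l*l)/6 = l²/6)
G(I) = 4*I² (G(I) = (2*I)*(2*I) = 4*I²)
X(L) = √(L + L²/6) (X(L) = √(L²/6 + L) = √(L + L²/6))
√(X(v(4, -8)) + G(-130)) = √(√6*√(-8*(6 - 8))/6 + 4*(-130)²) = √(√6*√(-8*(-2))/6 + 4*16900) = √(√6*√16/6 + 67600) = √((⅙)*√6*4 + 67600) = √(2*√6/3 + 67600) = √(67600 + 2*√6/3)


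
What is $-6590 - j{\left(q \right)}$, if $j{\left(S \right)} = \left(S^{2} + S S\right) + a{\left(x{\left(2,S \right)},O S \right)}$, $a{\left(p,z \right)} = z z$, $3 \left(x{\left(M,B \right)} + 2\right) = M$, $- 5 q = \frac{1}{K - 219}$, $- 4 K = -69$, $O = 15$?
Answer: $- \frac{107293276382}{16281225} \approx -6590.0$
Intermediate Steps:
$K = \frac{69}{4}$ ($K = \left(- \frac{1}{4}\right) \left(-69\right) = \frac{69}{4} \approx 17.25$)
$q = \frac{4}{4035}$ ($q = - \frac{1}{5 \left(\frac{69}{4} - 219\right)} = - \frac{1}{5 \left(- \frac{807}{4}\right)} = \left(- \frac{1}{5}\right) \left(- \frac{4}{807}\right) = \frac{4}{4035} \approx 0.00099133$)
$x{\left(M,B \right)} = -2 + \frac{M}{3}$
$a{\left(p,z \right)} = z^{2}$
$j{\left(S \right)} = 227 S^{2}$ ($j{\left(S \right)} = \left(S^{2} + S S\right) + \left(15 S\right)^{2} = \left(S^{2} + S^{2}\right) + 225 S^{2} = 2 S^{2} + 225 S^{2} = 227 S^{2}$)
$-6590 - j{\left(q \right)} = -6590 - 227 \left(\frac{4}{4035}\right)^{2} = -6590 - 227 \cdot \frac{16}{16281225} = -6590 - \frac{3632}{16281225} = - \frac{107293276382}{16281225}$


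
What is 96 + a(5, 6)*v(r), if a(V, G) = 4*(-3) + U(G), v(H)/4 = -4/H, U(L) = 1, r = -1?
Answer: -80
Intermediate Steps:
v(H) = -16/H (v(H) = 4*(-4/H) = -16/H)
a(V, G) = -11 (a(V, G) = 4*(-3) + 1 = -12 + 1 = -11)
96 + a(5, 6)*v(r) = 96 - (-176)/(-1) = 96 - (-176)*(-1) = 96 - 11*16 = 96 - 176 = -80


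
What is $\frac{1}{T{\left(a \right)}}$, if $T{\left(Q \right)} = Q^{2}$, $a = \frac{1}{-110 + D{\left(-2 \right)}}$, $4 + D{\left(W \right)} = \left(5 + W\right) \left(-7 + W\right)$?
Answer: $19881$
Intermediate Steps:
$D{\left(W \right)} = -4 + \left(-7 + W\right) \left(5 + W\right)$ ($D{\left(W \right)} = -4 + \left(5 + W\right) \left(-7 + W\right) = -4 + \left(-7 + W\right) \left(5 + W\right)$)
$a = - \frac{1}{141}$ ($a = \frac{1}{-110 - \left(35 - 4\right)} = \frac{1}{-110 + \left(-39 + 4 + 4\right)} = \frac{1}{-110 - 31} = \frac{1}{-141} = - \frac{1}{141} \approx -0.0070922$)
$\frac{1}{T{\left(a \right)}} = \frac{1}{\left(- \frac{1}{141}\right)^{2}} = \frac{1}{\frac{1}{19881}} = 19881$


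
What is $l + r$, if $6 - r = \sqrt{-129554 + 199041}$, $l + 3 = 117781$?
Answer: $117784 - \sqrt{69487} \approx 1.1752 \cdot 10^{5}$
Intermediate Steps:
$l = 117778$ ($l = -3 + 117781 = 117778$)
$r = 6 - \sqrt{69487}$ ($r = 6 - \sqrt{-129554 + 199041} = 6 - \sqrt{69487} \approx -257.6$)
$l + r = 117778 + \left(6 - \sqrt{69487}\right) = 117784 - \sqrt{69487}$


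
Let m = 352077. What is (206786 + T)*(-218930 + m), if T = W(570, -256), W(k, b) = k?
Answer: 27608829332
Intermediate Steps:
T = 570
(206786 + T)*(-218930 + m) = (206786 + 570)*(-218930 + 352077) = 207356*133147 = 27608829332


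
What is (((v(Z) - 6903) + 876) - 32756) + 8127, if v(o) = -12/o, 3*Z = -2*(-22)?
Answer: -337225/11 ≈ -30657.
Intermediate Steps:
Z = 44/3 (Z = (-2*(-22))/3 = (⅓)*44 = 44/3 ≈ 14.667)
(((v(Z) - 6903) + 876) - 32756) + 8127 = (((-12/44/3 - 6903) + 876) - 32756) + 8127 = (((-12*3/44 - 6903) + 876) - 32756) + 8127 = (((-9/11 - 6903) + 876) - 32756) + 8127 = ((-75942/11 + 876) - 32756) + 8127 = (-66306/11 - 32756) + 8127 = -426622/11 + 8127 = -337225/11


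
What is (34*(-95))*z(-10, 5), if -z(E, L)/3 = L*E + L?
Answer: -436050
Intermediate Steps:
z(E, L) = -3*L - 3*E*L (z(E, L) = -3*(L*E + L) = -3*(E*L + L) = -3*(L + E*L) = -3*L - 3*E*L)
(34*(-95))*z(-10, 5) = (34*(-95))*(-3*5*(1 - 10)) = -(-9690)*5*(-9) = -3230*135 = -436050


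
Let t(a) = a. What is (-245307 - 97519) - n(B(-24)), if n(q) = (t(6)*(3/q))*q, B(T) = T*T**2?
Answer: -342844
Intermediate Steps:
B(T) = T**3
n(q) = 18 (n(q) = (6*(3/q))*q = (18/q)*q = 18)
(-245307 - 97519) - n(B(-24)) = (-245307 - 97519) - 1*18 = -342826 - 18 = -342844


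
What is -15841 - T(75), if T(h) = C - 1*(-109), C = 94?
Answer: -16044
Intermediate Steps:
T(h) = 203 (T(h) = 94 - 1*(-109) = 94 + 109 = 203)
-15841 - T(75) = -15841 - 1*203 = -15841 - 203 = -16044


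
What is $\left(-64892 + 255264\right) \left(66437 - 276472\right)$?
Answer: $-39984783020$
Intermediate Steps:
$\left(-64892 + 255264\right) \left(66437 - 276472\right) = 190372 \left(-210035\right) = -39984783020$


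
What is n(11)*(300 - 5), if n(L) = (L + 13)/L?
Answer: 7080/11 ≈ 643.64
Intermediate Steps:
n(L) = (13 + L)/L
n(11)*(300 - 5) = ((13 + 11)/11)*(300 - 5) = ((1/11)*24)*295 = (24/11)*295 = 7080/11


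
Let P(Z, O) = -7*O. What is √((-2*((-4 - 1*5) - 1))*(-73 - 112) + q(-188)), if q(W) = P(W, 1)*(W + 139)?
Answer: 3*I*√373 ≈ 57.94*I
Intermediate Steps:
q(W) = -973 - 7*W (q(W) = (-7*1)*(W + 139) = -7*(139 + W) = -973 - 7*W)
√((-2*((-4 - 1*5) - 1))*(-73 - 112) + q(-188)) = √((-2*((-4 - 1*5) - 1))*(-73 - 112) + (-973 - 7*(-188))) = √(-2*((-4 - 5) - 1)*(-185) + (-973 + 1316)) = √(-2*(-9 - 1)*(-185) + 343) = √(-2*(-10)*(-185) + 343) = √(20*(-185) + 343) = √(-3700 + 343) = √(-3357) = 3*I*√373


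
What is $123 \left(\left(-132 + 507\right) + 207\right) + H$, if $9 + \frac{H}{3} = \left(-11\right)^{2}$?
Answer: $71922$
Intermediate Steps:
$H = 336$ ($H = -27 + 3 \left(-11\right)^{2} = -27 + 3 \cdot 121 = -27 + 363 = 336$)
$123 \left(\left(-132 + 507\right) + 207\right) + H = 123 \left(\left(-132 + 507\right) + 207\right) + 336 = 123 \left(375 + 207\right) + 336 = 123 \cdot 582 + 336 = 71586 + 336 = 71922$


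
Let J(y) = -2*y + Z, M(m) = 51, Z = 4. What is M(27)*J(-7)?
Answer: 918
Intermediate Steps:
J(y) = 4 - 2*y (J(y) = -2*y + 4 = 4 - 2*y)
M(27)*J(-7) = 51*(4 - 2*(-7)) = 51*(4 + 14) = 51*18 = 918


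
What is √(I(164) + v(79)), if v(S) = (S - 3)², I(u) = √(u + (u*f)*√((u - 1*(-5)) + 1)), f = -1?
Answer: √(5776 + 2*√41*√(1 - √170)) ≈ 76.001 + 0.2923*I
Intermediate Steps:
I(u) = √(u - u*√(6 + u)) (I(u) = √(u + (u*(-1))*√((u - 1*(-5)) + 1)) = √(u + (-u)*√((u + 5) + 1)) = √(u + (-u)*√((5 + u) + 1)) = √(u + (-u)*√(6 + u)) = √(u - u*√(6 + u)))
v(S) = (-3 + S)²
√(I(164) + v(79)) = √(√(164*(1 - √(6 + 164))) + (-3 + 79)²) = √(√(164*(1 - √170)) + 76²) = √(√(164 - 164*√170) + 5776) = √(5776 + √(164 - 164*√170))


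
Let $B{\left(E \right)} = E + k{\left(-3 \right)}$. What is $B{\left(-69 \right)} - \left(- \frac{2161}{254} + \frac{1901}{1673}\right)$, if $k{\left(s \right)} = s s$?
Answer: $- \frac{22364021}{424942} \approx -52.628$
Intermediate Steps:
$k{\left(s \right)} = s^{2}$
$B{\left(E \right)} = 9 + E$ ($B{\left(E \right)} = E + \left(-3\right)^{2} = E + 9 = 9 + E$)
$B{\left(-69 \right)} - \left(- \frac{2161}{254} + \frac{1901}{1673}\right) = \left(9 - 69\right) - \left(- \frac{2161}{254} + \frac{1901}{1673}\right) = -60 - \left(\left(-2161\right) \frac{1}{254} + 1901 \cdot \frac{1}{1673}\right) = -60 - \left(- \frac{2161}{254} + \frac{1901}{1673}\right) = -60 - - \frac{3132499}{424942} = -60 + \frac{3132499}{424942} = - \frac{22364021}{424942}$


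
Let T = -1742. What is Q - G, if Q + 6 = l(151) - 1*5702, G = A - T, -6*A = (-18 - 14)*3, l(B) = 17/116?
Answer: -866039/116 ≈ -7465.9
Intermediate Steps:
l(B) = 17/116 (l(B) = 17*(1/116) = 17/116)
A = 16 (A = -(-18 - 14)*3/6 = -(-16)*3/3 = -1/6*(-96) = 16)
G = 1758 (G = 16 - 1*(-1742) = 16 + 1742 = 1758)
Q = -662111/116 (Q = -6 + (17/116 - 1*5702) = -6 + (17/116 - 5702) = -6 - 661415/116 = -662111/116 ≈ -5707.9)
Q - G = -662111/116 - 1*1758 = -662111/116 - 1758 = -866039/116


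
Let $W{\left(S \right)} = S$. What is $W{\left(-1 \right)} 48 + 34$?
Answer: $-14$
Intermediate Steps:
$W{\left(-1 \right)} 48 + 34 = \left(-1\right) 48 + 34 = -48 + 34 = -14$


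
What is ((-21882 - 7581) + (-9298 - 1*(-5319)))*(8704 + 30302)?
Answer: -1304438652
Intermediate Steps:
((-21882 - 7581) + (-9298 - 1*(-5319)))*(8704 + 30302) = (-29463 + (-9298 + 5319))*39006 = (-29463 - 3979)*39006 = -33442*39006 = -1304438652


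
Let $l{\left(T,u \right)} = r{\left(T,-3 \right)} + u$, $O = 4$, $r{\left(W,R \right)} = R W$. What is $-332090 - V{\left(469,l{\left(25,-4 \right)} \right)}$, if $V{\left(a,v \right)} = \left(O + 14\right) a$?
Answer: $-340532$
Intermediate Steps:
$l{\left(T,u \right)} = u - 3 T$ ($l{\left(T,u \right)} = - 3 T + u = u - 3 T$)
$V{\left(a,v \right)} = 18 a$ ($V{\left(a,v \right)} = \left(4 + 14\right) a = 18 a$)
$-332090 - V{\left(469,l{\left(25,-4 \right)} \right)} = -332090 - 18 \cdot 469 = -332090 - 8442 = -340532$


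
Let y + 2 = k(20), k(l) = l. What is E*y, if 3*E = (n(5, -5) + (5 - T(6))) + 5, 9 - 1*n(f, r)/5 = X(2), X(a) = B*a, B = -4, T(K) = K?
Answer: 534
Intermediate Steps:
X(a) = -4*a
n(f, r) = 85 (n(f, r) = 45 - (-20)*2 = 45 - 5*(-8) = 45 + 40 = 85)
E = 89/3 (E = ((85 + (5 - 1*6)) + 5)/3 = ((85 + (5 - 6)) + 5)/3 = ((85 - 1) + 5)/3 = (84 + 5)/3 = (⅓)*89 = 89/3 ≈ 29.667)
y = 18 (y = -2 + 20 = 18)
E*y = (89/3)*18 = 534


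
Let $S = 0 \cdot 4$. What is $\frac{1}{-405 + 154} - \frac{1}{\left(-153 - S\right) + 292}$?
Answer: $- \frac{390}{34889} \approx -0.011178$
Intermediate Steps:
$S = 0$
$\frac{1}{-405 + 154} - \frac{1}{\left(-153 - S\right) + 292} = \frac{1}{-405 + 154} - \frac{1}{\left(-153 - 0\right) + 292} = \frac{1}{-251} - \frac{1}{\left(-153 + 0\right) + 292} = - \frac{1}{251} - \frac{1}{-153 + 292} = - \frac{1}{251} - \frac{1}{139} = - \frac{390}{34889}$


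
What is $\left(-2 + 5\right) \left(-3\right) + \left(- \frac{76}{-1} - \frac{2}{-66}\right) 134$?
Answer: $\frac{335909}{33} \approx 10179.0$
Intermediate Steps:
$\left(-2 + 5\right) \left(-3\right) + \left(- \frac{76}{-1} - \frac{2}{-66}\right) 134 = 3 \left(-3\right) + \left(\left(-76\right) \left(-1\right) - - \frac{1}{33}\right) 134 = -9 + \left(76 + \frac{1}{33}\right) 134 = -9 + \frac{2509}{33} \cdot 134 = -9 + \frac{336206}{33} = \frac{335909}{33}$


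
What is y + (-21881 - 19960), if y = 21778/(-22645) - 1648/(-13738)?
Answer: -6508435931307/155548505 ≈ -41842.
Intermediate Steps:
y = -130933602/155548505 (y = 21778*(-1/22645) - 1648*(-1/13738) = -21778/22645 + 824/6869 = -130933602/155548505 ≈ -0.84175)
y + (-21881 - 19960) = -130933602/155548505 + (-21881 - 19960) = -130933602/155548505 - 41841 = -6508435931307/155548505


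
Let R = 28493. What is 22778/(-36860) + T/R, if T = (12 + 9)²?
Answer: -316379147/525125990 ≈ -0.60248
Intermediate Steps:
T = 441 (T = 21² = 441)
22778/(-36860) + T/R = 22778/(-36860) + 441/28493 = 22778*(-1/36860) + 441*(1/28493) = -11389/18430 + 441/28493 = -316379147/525125990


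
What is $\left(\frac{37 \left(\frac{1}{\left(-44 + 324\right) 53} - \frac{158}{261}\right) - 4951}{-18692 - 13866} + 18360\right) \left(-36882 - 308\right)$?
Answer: $- \frac{8610623411811846137}{12610494792} \approx -6.8281 \cdot 10^{8}$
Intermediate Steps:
$\left(\frac{37 \left(\frac{1}{\left(-44 + 324\right) 53} - \frac{158}{261}\right) - 4951}{-18692 - 13866} + 18360\right) \left(-36882 - 308\right) = \left(\frac{37 \left(\frac{1}{280} \cdot \frac{1}{53} - \frac{158}{261}\right) - 4951}{-32558} + 18360\right) \left(-37190\right) = \left(\left(37 \left(\frac{1}{280} \cdot \frac{1}{53} - \frac{158}{261}\right) - 4951\right) \left(- \frac{1}{32558}\right) + 18360\right) \left(-37190\right) = \left(\left(37 \left(\frac{1}{14840} - \frac{158}{261}\right) - 4951\right) \left(- \frac{1}{32558}\right) + 18360\right) \left(-37190\right) = \left(\left(37 \left(- \frac{2344459}{3873240}\right) - 4951\right) \left(- \frac{1}{32558}\right) + 18360\right) \left(-37190\right) = \left(\left(- \frac{86744983}{3873240} - 4951\right) \left(- \frac{1}{32558}\right) + 18360\right) \left(-37190\right) = \left(\left(- \frac{19263156223}{3873240}\right) \left(- \frac{1}{32558}\right) + 18360\right) \left(-37190\right) = \left(\frac{19263156223}{126104947920} + 18360\right) \left(-37190\right) = \frac{2315306106967423}{126104947920} \left(-37190\right) = - \frac{8610623411811846137}{12610494792}$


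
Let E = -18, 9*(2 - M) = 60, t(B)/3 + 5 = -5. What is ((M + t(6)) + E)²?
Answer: 24964/9 ≈ 2773.8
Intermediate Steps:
t(B) = -30 (t(B) = -15 + 3*(-5) = -15 - 15 = -30)
M = -14/3 (M = 2 - ⅑*60 = 2 - 20/3 = -14/3 ≈ -4.6667)
((M + t(6)) + E)² = ((-14/3 - 30) - 18)² = (-104/3 - 18)² = (-158/3)² = 24964/9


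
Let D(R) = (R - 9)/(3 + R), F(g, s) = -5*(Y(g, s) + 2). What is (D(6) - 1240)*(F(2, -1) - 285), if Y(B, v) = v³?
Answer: 1079090/3 ≈ 3.5970e+5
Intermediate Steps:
F(g, s) = -10 - 5*s³ (F(g, s) = -5*(s³ + 2) = -5*(2 + s³) = -10 - 5*s³)
D(R) = (-9 + R)/(3 + R)
(D(6) - 1240)*(F(2, -1) - 285) = ((-9 + 6)/(3 + 6) - 1240)*((-10 - 5*(-1)³) - 285) = (-3/9 - 1240)*((-10 - 5*(-1)) - 285) = ((⅑)*(-3) - 1240)*((-10 + 5) - 285) = (-⅓ - 1240)*(-5 - 285) = -3721/3*(-290) = 1079090/3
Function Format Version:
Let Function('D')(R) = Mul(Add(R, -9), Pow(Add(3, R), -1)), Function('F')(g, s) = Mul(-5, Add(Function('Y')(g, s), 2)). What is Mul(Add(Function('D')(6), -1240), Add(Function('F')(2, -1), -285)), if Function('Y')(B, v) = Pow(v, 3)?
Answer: Rational(1079090, 3) ≈ 3.5970e+5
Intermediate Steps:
Function('F')(g, s) = Add(-10, Mul(-5, Pow(s, 3))) (Function('F')(g, s) = Mul(-5, Add(Pow(s, 3), 2)) = Mul(-5, Add(2, Pow(s, 3))) = Add(-10, Mul(-5, Pow(s, 3))))
Function('D')(R) = Mul(Pow(Add(3, R), -1), Add(-9, R)) (Function('D')(R) = Mul(Add(-9, R), Pow(Add(3, R), -1)) = Mul(Pow(Add(3, R), -1), Add(-9, R)))
Mul(Add(Function('D')(6), -1240), Add(Function('F')(2, -1), -285)) = Mul(Add(Mul(Pow(Add(3, 6), -1), Add(-9, 6)), -1240), Add(Add(-10, Mul(-5, Pow(-1, 3))), -285)) = Mul(Add(Mul(Pow(9, -1), -3), -1240), Add(Add(-10, Mul(-5, -1)), -285)) = Mul(Add(Mul(Rational(1, 9), -3), -1240), Add(Add(-10, 5), -285)) = Mul(Add(Rational(-1, 3), -1240), Add(-5, -285)) = Mul(Rational(-3721, 3), -290) = Rational(1079090, 3)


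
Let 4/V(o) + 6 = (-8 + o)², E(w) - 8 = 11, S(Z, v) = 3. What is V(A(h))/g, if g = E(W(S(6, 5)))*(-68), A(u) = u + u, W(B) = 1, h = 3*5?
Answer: -1/154394 ≈ -6.4769e-6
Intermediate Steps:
h = 15
E(w) = 19 (E(w) = 8 + 11 = 19)
A(u) = 2*u
V(o) = 4/(-6 + (-8 + o)²)
g = -1292 (g = 19*(-68) = -1292)
V(A(h))/g = (4/(-6 + (-8 + 2*15)²))/(-1292) = (4/(-6 + (-8 + 30)²))*(-1/1292) = (4/(-6 + 22²))*(-1/1292) = (4/(-6 + 484))*(-1/1292) = (4/478)*(-1/1292) = (4*(1/478))*(-1/1292) = (2/239)*(-1/1292) = -1/154394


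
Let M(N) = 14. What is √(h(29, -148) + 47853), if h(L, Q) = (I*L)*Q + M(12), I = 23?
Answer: I*√50849 ≈ 225.5*I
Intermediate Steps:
h(L, Q) = 14 + 23*L*Q (h(L, Q) = (23*L)*Q + 14 = 23*L*Q + 14 = 14 + 23*L*Q)
√(h(29, -148) + 47853) = √((14 + 23*29*(-148)) + 47853) = √((14 - 98716) + 47853) = √(-98702 + 47853) = √(-50849) = I*√50849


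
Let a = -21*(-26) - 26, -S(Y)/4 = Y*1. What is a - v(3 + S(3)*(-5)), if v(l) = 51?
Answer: 469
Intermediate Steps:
S(Y) = -4*Y
a = 520 (a = 546 - 26 = 520)
a - v(3 + S(3)*(-5)) = 520 - 1*51 = 520 - 51 = 469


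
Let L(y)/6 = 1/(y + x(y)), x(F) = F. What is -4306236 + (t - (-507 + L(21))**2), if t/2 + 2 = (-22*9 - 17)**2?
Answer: -219064014/49 ≈ -4.4707e+6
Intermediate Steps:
L(y) = 3/y (L(y) = 6/(y + y) = 6/((2*y)) = 6*(1/(2*y)) = 3/y)
t = 92446 (t = -4 + 2*(-22*9 - 17)**2 = -4 + 2*(-198 - 17)**2 = -4 + 2*(-215)**2 = -4 + 2*46225 = -4 + 92450 = 92446)
-4306236 + (t - (-507 + L(21))**2) = -4306236 + (92446 - (-507 + 3/21)**2) = -4306236 + (92446 - (-507 + 3*(1/21))**2) = -4306236 + (92446 - (-507 + 1/7)**2) = -4306236 + (92446 - (-3548/7)**2) = -4306236 + (92446 - 1*12588304/49) = -4306236 + (92446 - 12588304/49) = -4306236 - 8058450/49 = -219064014/49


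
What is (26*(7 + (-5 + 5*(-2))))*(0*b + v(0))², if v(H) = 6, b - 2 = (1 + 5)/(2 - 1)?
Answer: -7488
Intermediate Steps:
b = 8 (b = 2 + (1 + 5)/(2 - 1) = 2 + 6/1 = 2 + 6*1 = 2 + 6 = 8)
(26*(7 + (-5 + 5*(-2))))*(0*b + v(0))² = (26*(7 + (-5 + 5*(-2))))*(0*8 + 6)² = (26*(7 + (-5 - 10)))*(0 + 6)² = (26*(7 - 15))*6² = (26*(-8))*36 = -208*36 = -7488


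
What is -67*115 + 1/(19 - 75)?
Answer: -431481/56 ≈ -7705.0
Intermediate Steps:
-67*115 + 1/(19 - 75) = -7705 + 1/(-56) = -7705 - 1/56 = -431481/56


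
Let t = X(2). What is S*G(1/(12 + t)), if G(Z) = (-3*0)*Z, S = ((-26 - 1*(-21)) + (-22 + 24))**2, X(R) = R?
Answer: 0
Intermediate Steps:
t = 2
S = 9 (S = ((-26 + 21) + 2)**2 = (-5 + 2)**2 = (-3)**2 = 9)
G(Z) = 0 (G(Z) = 0*Z = 0)
S*G(1/(12 + t)) = 9*0 = 0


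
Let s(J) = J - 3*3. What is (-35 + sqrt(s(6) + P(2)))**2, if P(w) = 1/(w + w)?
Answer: (70 - I*sqrt(11))**2/4 ≈ 1222.3 - 116.08*I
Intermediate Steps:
P(w) = 1/(2*w)
s(J) = -9 + J (s(J) = J - 9 = -9 + J)
(-35 + sqrt(s(6) + P(2)))**2 = (-35 + sqrt((-9 + 6) + (1/2)/2))**2 = (-35 + sqrt(-3 + (1/2)*(1/2)))**2 = (-35 + sqrt(-3 + 1/4))**2 = (-35 + sqrt(-11/4))**2 = (-35 + I*sqrt(11)/2)**2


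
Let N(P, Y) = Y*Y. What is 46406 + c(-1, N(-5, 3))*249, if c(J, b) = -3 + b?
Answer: 47900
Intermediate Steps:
N(P, Y) = Y**2
46406 + c(-1, N(-5, 3))*249 = 46406 + (-3 + 3**2)*249 = 46406 + (-3 + 9)*249 = 46406 + 6*249 = 46406 + 1494 = 47900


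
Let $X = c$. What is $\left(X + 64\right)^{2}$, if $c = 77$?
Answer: $19881$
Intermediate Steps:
$X = 77$
$\left(X + 64\right)^{2} = \left(77 + 64\right)^{2} = 141^{2} = 19881$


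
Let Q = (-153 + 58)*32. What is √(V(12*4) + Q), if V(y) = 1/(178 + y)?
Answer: I*√155270814/226 ≈ 55.136*I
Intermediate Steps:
Q = -3040 (Q = -95*32 = -3040)
√(V(12*4) + Q) = √(1/(178 + 12*4) - 3040) = √(1/(178 + 48) - 3040) = √(1/226 - 3040) = √(-687039/226) = I*√155270814/226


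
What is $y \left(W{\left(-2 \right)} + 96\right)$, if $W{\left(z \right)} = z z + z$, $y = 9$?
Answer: $882$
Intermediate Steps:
$W{\left(z \right)} = z + z^{2}$ ($W{\left(z \right)} = z^{2} + z = z + z^{2}$)
$y \left(W{\left(-2 \right)} + 96\right) = 9 \left(- 2 \left(1 - 2\right) + 96\right) = 9 \left(\left(-2\right) \left(-1\right) + 96\right) = 9 \left(2 + 96\right) = 9 \cdot 98 = 882$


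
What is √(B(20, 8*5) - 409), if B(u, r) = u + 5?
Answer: 8*I*√6 ≈ 19.596*I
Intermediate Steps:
B(u, r) = 5 + u
√(B(20, 8*5) - 409) = √((5 + 20) - 409) = √(25 - 409) = √(-384) = 8*I*√6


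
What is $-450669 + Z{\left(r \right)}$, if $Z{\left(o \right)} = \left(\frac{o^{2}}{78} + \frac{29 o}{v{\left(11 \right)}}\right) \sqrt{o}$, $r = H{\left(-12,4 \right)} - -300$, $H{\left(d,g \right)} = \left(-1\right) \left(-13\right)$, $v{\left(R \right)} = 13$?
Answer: $-450669 + \frac{152431 \sqrt{313}}{78} \approx -4.161 \cdot 10^{5}$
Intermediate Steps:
$H{\left(d,g \right)} = 13$
$r = 313$ ($r = 13 - -300 = 13 + 300 = 313$)
$Z{\left(o \right)} = \sqrt{o} \left(\frac{o^{2}}{78} + \frac{29 o}{13}\right)$ ($Z{\left(o \right)} = \left(\frac{o^{2}}{78} + \frac{29 o}{13}\right) \sqrt{o} = \sqrt{o} \left(\frac{o^{2}}{78} + \frac{29 o}{13}\right)$)
$-450669 + Z{\left(r \right)} = -450669 + \frac{313^{\frac{3}{2}} \left(174 + 313\right)}{78} = -450669 + \frac{1}{78} \cdot 313 \sqrt{313} \cdot 487 = -450669 + \frac{152431 \sqrt{313}}{78}$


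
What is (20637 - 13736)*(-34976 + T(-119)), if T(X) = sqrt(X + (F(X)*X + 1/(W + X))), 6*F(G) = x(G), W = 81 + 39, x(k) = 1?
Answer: -241369376 + 6901*I*sqrt(4962)/6 ≈ -2.4137e+8 + 81019.0*I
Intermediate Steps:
W = 120
F(G) = 1/6 (F(G) = (1/6)*1 = 1/6)
T(X) = sqrt(1/(120 + X) + 7*X/6) (T(X) = sqrt(X + (X/6 + 1/(120 + X))) = sqrt(X + (1/(120 + X) + X/6)) = sqrt(1/(120 + X) + 7*X/6))
(20637 - 13736)*(-34976 + T(-119)) = (20637 - 13736)*(-34976 + sqrt(6)*sqrt(6/(120 - 119) + 7*(-119))/6) = 6901*(-34976 + sqrt(6)*sqrt(6/1 - 833)/6) = 6901*(-34976 + sqrt(6)*sqrt(6*1 - 833)/6) = 6901*(-34976 + sqrt(6)*sqrt(6 - 833)/6) = 6901*(-34976 + sqrt(6)*sqrt(-827)/6) = 6901*(-34976 + sqrt(6)*(I*sqrt(827))/6) = 6901*(-34976 + I*sqrt(4962)/6) = -241369376 + 6901*I*sqrt(4962)/6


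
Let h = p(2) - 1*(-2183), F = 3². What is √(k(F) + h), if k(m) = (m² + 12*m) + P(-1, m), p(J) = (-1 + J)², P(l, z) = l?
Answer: 2*√593 ≈ 48.703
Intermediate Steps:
F = 9
h = 2184 (h = (-1 + 2)² - 1*(-2183) = 1² + 2183 = 1 + 2183 = 2184)
k(m) = -1 + m² + 12*m (k(m) = (m² + 12*m) - 1 = -1 + m² + 12*m)
√(k(F) + h) = √((-1 + 9² + 12*9) + 2184) = √((-1 + 81 + 108) + 2184) = √(188 + 2184) = √2372 = 2*√593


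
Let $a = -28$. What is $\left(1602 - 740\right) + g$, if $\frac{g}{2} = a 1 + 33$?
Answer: $872$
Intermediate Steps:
$g = 10$ ($g = 2 \left(\left(-28\right) 1 + 33\right) = 2 \left(-28 + 33\right) = 2 \cdot 5 = 10$)
$\left(1602 - 740\right) + g = \left(1602 - 740\right) + 10 = 862 + 10 = 872$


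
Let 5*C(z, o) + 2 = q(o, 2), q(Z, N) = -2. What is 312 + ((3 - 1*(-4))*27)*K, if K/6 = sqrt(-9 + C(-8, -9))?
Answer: 312 + 7938*I*sqrt(5)/5 ≈ 312.0 + 3550.0*I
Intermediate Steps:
C(z, o) = -4/5 (C(z, o) = -2/5 + (1/5)*(-2) = -2/5 - 2/5 = -4/5)
K = 42*I*sqrt(5)/5 (K = 6*sqrt(-9 - 4/5) = 6*sqrt(-49/5) = 6*(7*I*sqrt(5)/5) = 42*I*sqrt(5)/5 ≈ 18.783*I)
312 + ((3 - 1*(-4))*27)*K = 312 + ((3 - 1*(-4))*27)*(42*I*sqrt(5)/5) = 312 + ((3 + 4)*27)*(42*I*sqrt(5)/5) = 312 + (7*27)*(42*I*sqrt(5)/5) = 312 + 189*(42*I*sqrt(5)/5) = 312 + 7938*I*sqrt(5)/5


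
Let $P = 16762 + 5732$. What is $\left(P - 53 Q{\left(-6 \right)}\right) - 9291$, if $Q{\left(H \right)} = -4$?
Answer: $13415$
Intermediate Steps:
$P = 22494$
$\left(P - 53 Q{\left(-6 \right)}\right) - 9291 = \left(22494 - -212\right) - 9291 = \left(22494 + 212\right) - 9291 = 22706 - 9291 = 13415$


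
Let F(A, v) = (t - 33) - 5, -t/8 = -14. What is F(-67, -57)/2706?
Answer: 37/1353 ≈ 0.027347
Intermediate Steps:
t = 112 (t = -8*(-14) = 112)
F(A, v) = 74 (F(A, v) = (112 - 33) - 5 = 79 - 5 = 74)
F(-67, -57)/2706 = 74/2706 = 74*(1/2706) = 37/1353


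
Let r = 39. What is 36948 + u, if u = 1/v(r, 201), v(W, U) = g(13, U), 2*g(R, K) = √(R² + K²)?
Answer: 36948 + √40570/20285 ≈ 36948.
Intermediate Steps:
g(R, K) = √(K² + R²)/2 (g(R, K) = √(R² + K²)/2 = √(K² + R²)/2)
v(W, U) = √(169 + U²)/2 (v(W, U) = √(U² + 13²)/2 = √(U² + 169)/2 = √(169 + U²)/2)
u = √40570/20285 (u = 1/(√(169 + 201²)/2) = 1/(√(169 + 40401)/2) = 1/(√40570/2) = √40570/20285 ≈ 0.0099295)
36948 + u = 36948 + √40570/20285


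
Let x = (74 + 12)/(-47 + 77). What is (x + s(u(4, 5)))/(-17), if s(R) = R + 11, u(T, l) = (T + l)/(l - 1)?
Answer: -967/1020 ≈ -0.94804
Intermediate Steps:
u(T, l) = (T + l)/(-1 + l)
s(R) = 11 + R
x = 43/15 (x = 86/30 = 86*(1/30) = 43/15 ≈ 2.8667)
(x + s(u(4, 5)))/(-17) = (43/15 + (11 + (4 + 5)/(-1 + 5)))/(-17) = (43/15 + (11 + 9/4))*(-1/17) = (43/15 + 53/4)*(-1/17) = (967/60)*(-1/17) = -967/1020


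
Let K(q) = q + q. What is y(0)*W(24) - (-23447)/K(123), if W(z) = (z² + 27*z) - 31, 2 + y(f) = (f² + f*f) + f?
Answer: -563509/246 ≈ -2290.7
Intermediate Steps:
K(q) = 2*q
y(f) = -2 + f + 2*f² (y(f) = -2 + ((f² + f*f) + f) = -2 + ((f² + f²) + f) = -2 + (2*f² + f) = -2 + (f + 2*f²) = -2 + f + 2*f²)
W(z) = -31 + z² + 27*z
y(0)*W(24) - (-23447)/K(123) = (-2 + 0 + 2*0²)*(-31 + 24² + 27*24) - (-23447)/(2*123) = (-2 + 0 + 2*0)*(-31 + 576 + 648) - (-23447)/246 = (-2 + 0 + 0)*1193 - (-23447)/246 = -2*1193 - 1*(-23447/246) = -2386 + 23447/246 = -563509/246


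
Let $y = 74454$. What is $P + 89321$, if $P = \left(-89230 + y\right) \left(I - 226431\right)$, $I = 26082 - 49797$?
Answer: $3696246617$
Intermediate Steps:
$I = -23715$ ($I = 26082 - 49797 = -23715$)
$P = 3696157296$ ($P = \left(-89230 + 74454\right) \left(-23715 - 226431\right) = \left(-14776\right) \left(-250146\right) = 3696157296$)
$P + 89321 = 3696157296 + 89321 = 3696246617$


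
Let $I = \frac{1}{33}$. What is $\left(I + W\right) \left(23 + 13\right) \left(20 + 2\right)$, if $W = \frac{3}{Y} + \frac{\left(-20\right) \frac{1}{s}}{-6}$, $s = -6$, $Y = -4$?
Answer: $-1010$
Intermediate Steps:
$I = \frac{1}{33} \approx 0.030303$
$W = - \frac{47}{36}$ ($W = \frac{3}{-4} + \frac{\left(-20\right) \frac{1}{-6}}{-6} = 3 \left(- \frac{1}{4}\right) + \left(-20\right) \left(- \frac{1}{6}\right) \left(- \frac{1}{6}\right) = - \frac{3}{4} + \frac{10}{3} \left(- \frac{1}{6}\right) = - \frac{3}{4} - \frac{5}{9} = - \frac{47}{36} \approx -1.3056$)
$\left(I + W\right) \left(23 + 13\right) \left(20 + 2\right) = \left(\frac{1}{33} - \frac{47}{36}\right) \left(23 + 13\right) \left(20 + 2\right) = - \frac{505 \cdot 36 \cdot 22}{396} = \left(- \frac{505}{396}\right) 792 = -1010$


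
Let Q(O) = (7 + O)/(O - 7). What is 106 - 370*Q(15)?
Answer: -1823/2 ≈ -911.50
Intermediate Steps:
Q(O) = (7 + O)/(-7 + O)
106 - 370*Q(15) = 106 - 370*(7 + 15)/(-7 + 15) = 106 - 370*22/8 = 106 - 185*22/4 = 106 - 370*11/4 = 106 - 2035/2 = -1823/2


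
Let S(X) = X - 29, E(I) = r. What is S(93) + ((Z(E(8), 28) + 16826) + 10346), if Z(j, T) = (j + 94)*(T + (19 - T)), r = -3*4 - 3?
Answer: 28737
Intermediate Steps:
r = -15 (r = -12 - 3 = -15)
E(I) = -15
Z(j, T) = 1786 + 19*j (Z(j, T) = (94 + j)*19 = 1786 + 19*j)
S(X) = -29 + X
S(93) + ((Z(E(8), 28) + 16826) + 10346) = (-29 + 93) + (((1786 + 19*(-15)) + 16826) + 10346) = 64 + (((1786 - 285) + 16826) + 10346) = 64 + ((1501 + 16826) + 10346) = 64 + (18327 + 10346) = 64 + 28673 = 28737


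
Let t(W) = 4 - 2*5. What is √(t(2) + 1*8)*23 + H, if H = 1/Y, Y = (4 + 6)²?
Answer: 1/100 + 23*√2 ≈ 32.537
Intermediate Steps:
t(W) = -6 (t(W) = 4 - 10 = -6)
Y = 100 (Y = 10² = 100)
H = 1/100 ≈ 0.010000
√(t(2) + 1*8)*23 + H = √(-6 + 1*8)*23 + 1/100 = √(-6 + 8)*23 + 1/100 = √2*23 + 1/100 = 23*√2 + 1/100 = 1/100 + 23*√2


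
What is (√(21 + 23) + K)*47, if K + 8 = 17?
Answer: 423 + 94*√11 ≈ 734.76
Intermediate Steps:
K = 9 (K = -8 + 17 = 9)
(√(21 + 23) + K)*47 = (√(21 + 23) + 9)*47 = (√44 + 9)*47 = (2*√11 + 9)*47 = (9 + 2*√11)*47 = 423 + 94*√11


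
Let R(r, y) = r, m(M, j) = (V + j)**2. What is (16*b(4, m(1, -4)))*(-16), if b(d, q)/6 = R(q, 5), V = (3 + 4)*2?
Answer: -153600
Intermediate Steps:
V = 14 (V = 7*2 = 14)
m(M, j) = (14 + j)**2
b(d, q) = 6*q
(16*b(4, m(1, -4)))*(-16) = (16*(6*(14 - 4)**2))*(-16) = (16*(6*10**2))*(-16) = (16*(6*100))*(-16) = (16*600)*(-16) = 9600*(-16) = -153600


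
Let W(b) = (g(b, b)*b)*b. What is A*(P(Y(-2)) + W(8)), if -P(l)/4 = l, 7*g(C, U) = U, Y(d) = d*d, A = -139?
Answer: -55600/7 ≈ -7942.9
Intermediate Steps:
Y(d) = d²
g(C, U) = U/7
P(l) = -4*l
W(b) = b³/7 (W(b) = ((b/7)*b)*b = (b²/7)*b = b³/7)
A*(P(Y(-2)) + W(8)) = -139*(-4*(-2)² + (⅐)*8³) = -139*(-4*4 + (⅐)*512) = -139*(-16 + 512/7) = -139*400/7 = -55600/7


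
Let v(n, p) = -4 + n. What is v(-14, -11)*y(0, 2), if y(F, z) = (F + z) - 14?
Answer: 216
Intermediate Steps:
y(F, z) = -14 + F + z
v(-14, -11)*y(0, 2) = (-4 - 14)*(-14 + 0 + 2) = -18*(-12) = 216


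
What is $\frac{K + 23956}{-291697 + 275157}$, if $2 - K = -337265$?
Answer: $- \frac{361223}{16540} \approx -21.839$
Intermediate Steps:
$K = 337267$ ($K = 2 - -337265 = 2 + 337265 = 337267$)
$\frac{K + 23956}{-291697 + 275157} = \frac{337267 + 23956}{-291697 + 275157} = \frac{361223}{-16540} = 361223 \left(- \frac{1}{16540}\right) = - \frac{361223}{16540}$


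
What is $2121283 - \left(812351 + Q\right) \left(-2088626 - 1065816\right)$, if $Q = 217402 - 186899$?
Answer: $2658736178751$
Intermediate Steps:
$Q = 30503$
$2121283 - \left(812351 + Q\right) \left(-2088626 - 1065816\right) = 2121283 - \left(812351 + 30503\right) \left(-2088626 - 1065816\right) = 2121283 - 842854 \left(-3154442\right) = 2121283 - -2658734057468 = 2121283 + 2658734057468 = 2658736178751$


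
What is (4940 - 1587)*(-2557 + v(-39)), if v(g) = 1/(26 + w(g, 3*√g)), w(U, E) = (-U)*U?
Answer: -12817566748/1495 ≈ -8.5736e+6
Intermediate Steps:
w(U, E) = -U²
v(g) = 1/(26 - g²)
(4940 - 1587)*(-2557 + v(-39)) = (4940 - 1587)*(-2557 - 1/(-26 + (-39)²)) = 3353*(-2557 - 1/(-26 + 1521)) = 3353*(-2557 - 1/1495) = 3353*(-3822716/1495) = -12817566748/1495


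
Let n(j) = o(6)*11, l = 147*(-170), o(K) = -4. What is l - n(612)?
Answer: -24946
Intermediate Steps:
l = -24990
n(j) = -44 (n(j) = -4*11 = -44)
l - n(612) = -24990 - 1*(-44) = -24990 + 44 = -24946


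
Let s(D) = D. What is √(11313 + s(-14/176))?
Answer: √21901814/44 ≈ 106.36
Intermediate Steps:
√(11313 + s(-14/176)) = √(11313 - 14/176) = √(11313 - 14*1/176) = √(11313 - 7/88) = √(995537/88) = √21901814/44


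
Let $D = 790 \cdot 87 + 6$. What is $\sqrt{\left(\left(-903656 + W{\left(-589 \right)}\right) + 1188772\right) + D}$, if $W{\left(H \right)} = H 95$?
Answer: $\sqrt{297897} \approx 545.8$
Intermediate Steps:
$D = 68736$ ($D = 68730 + 6 = 68736$)
$W{\left(H \right)} = 95 H$
$\sqrt{\left(\left(-903656 + W{\left(-589 \right)}\right) + 1188772\right) + D} = \sqrt{\left(\left(-903656 + 95 \left(-589\right)\right) + 1188772\right) + 68736} = \sqrt{\left(\left(-903656 - 55955\right) + 1188772\right) + 68736} = \sqrt{\left(-959611 + 1188772\right) + 68736} = \sqrt{229161 + 68736} = \sqrt{297897}$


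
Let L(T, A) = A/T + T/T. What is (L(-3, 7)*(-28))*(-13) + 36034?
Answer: 106646/3 ≈ 35549.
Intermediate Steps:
L(T, A) = 1 + A/T (L(T, A) = A/T + 1 = 1 + A/T)
(L(-3, 7)*(-28))*(-13) + 36034 = (((7 - 3)/(-3))*(-28))*(-13) + 36034 = (-⅓*4*(-28))*(-13) + 36034 = -4/3*(-28)*(-13) + 36034 = (112/3)*(-13) + 36034 = -1456/3 + 36034 = 106646/3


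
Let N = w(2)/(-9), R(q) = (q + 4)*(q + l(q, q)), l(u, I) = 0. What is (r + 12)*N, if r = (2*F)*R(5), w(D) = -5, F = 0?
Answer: 20/3 ≈ 6.6667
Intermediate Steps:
R(q) = q*(4 + q) (R(q) = (q + 4)*(q + 0) = (4 + q)*q = q*(4 + q))
r = 0 (r = (2*0)*(5*(4 + 5)) = 0*(5*9) = 0*45 = 0)
N = 5/9 (N = -5/(-9) = -5*(-1/9) = 5/9 ≈ 0.55556)
(r + 12)*N = (0 + 12)*(5/9) = 12*(5/9) = 20/3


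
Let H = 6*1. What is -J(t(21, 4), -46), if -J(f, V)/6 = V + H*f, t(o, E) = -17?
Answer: -888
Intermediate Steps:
H = 6
J(f, V) = -36*f - 6*V (J(f, V) = -6*(V + 6*f) = -36*f - 6*V)
-J(t(21, 4), -46) = -(-36*(-17) - 6*(-46)) = -(612 + 276) = -1*888 = -888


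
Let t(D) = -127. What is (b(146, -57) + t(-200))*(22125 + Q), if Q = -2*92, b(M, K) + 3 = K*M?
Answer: -185445332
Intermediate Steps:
b(M, K) = -3 + K*M
Q = -184
(b(146, -57) + t(-200))*(22125 + Q) = ((-3 - 57*146) - 127)*(22125 - 184) = ((-3 - 8322) - 127)*21941 = (-8325 - 127)*21941 = -8452*21941 = -185445332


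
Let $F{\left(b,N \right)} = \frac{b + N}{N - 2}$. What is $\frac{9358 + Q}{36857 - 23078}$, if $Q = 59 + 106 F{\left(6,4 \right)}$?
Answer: $\frac{9947}{13779} \approx 0.7219$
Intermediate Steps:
$F{\left(b,N \right)} = \frac{N + b}{-2 + N}$
$Q = 589$ ($Q = 59 + 106 \frac{4 + 6}{-2 + 4} = 59 + 106 \cdot \frac{1}{2} \cdot 10 = 59 + 106 \cdot 5 = 59 + 530 = 589$)
$\frac{9358 + Q}{36857 - 23078} = \frac{9358 + 589}{36857 - 23078} = \frac{9947}{13779}$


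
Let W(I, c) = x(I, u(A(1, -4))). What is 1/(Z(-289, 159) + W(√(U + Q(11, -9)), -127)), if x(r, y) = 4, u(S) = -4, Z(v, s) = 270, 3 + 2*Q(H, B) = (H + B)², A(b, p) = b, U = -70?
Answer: 1/274 ≈ 0.0036496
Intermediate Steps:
Q(H, B) = -3/2 + (B + H)²/2 (Q(H, B) = -3/2 + (H + B)²/2 = -3/2 + (B + H)²/2)
W(I, c) = 4
1/(Z(-289, 159) + W(√(U + Q(11, -9)), -127)) = 1/(270 + 4) = 1/274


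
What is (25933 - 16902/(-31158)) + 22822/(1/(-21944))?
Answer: -288950079882/577 ≈ -5.0078e+8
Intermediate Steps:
(25933 - 16902/(-31158)) + 22822/(1/(-21944)) = (25933 - 16902*(-1/31158)) + 22822/(-1/21944) = (25933 + 313/577) + 22822*(-21944) = 14963654/577 - 500805968 = -288950079882/577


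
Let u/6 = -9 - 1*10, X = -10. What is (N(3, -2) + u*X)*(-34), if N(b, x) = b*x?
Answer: -38556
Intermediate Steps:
u = -114 (u = 6*(-9 - 1*10) = 6*(-9 - 10) = 6*(-19) = -114)
(N(3, -2) + u*X)*(-34) = (3*(-2) - 114*(-10))*(-34) = (-6 + 1140)*(-34) = 1134*(-34) = -38556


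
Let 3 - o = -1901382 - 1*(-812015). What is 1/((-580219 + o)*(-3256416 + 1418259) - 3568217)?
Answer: -1/935903042924 ≈ -1.0685e-12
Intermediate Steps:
o = 1089370 (o = 3 - (-1901382 - 1*(-812015)) = 3 - (-1901382 + 812015) = 3 - 1*(-1089367) = 3 + 1089367 = 1089370)
1/((-580219 + o)*(-3256416 + 1418259) - 3568217) = 1/((-580219 + 1089370)*(-3256416 + 1418259) - 3568217) = 1/(509151*(-1838157) - 3568217) = 1/(-935899474707 - 3568217) = 1/(-935903042924) = -1/935903042924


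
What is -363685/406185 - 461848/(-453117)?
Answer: 1520258249/12269955243 ≈ 0.12390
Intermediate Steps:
-363685/406185 - 461848/(-453117) = -363685*1/406185 - 461848*(-1/453117) = -72737/81237 + 461848/453117 = 1520258249/12269955243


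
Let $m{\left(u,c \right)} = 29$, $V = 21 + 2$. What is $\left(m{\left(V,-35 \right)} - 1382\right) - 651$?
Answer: $-2004$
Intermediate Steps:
$V = 23$
$\left(m{\left(V,-35 \right)} - 1382\right) - 651 = \left(29 - 1382\right) - 651 = -1353 - 651 = -2004$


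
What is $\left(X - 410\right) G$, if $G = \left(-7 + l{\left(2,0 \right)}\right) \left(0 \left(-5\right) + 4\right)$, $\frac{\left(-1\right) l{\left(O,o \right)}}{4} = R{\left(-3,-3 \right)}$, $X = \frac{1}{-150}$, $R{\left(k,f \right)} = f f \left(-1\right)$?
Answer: $- \frac{3567058}{75} \approx -47561.0$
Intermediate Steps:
$R{\left(k,f \right)} = - f^{2}$ ($R{\left(k,f \right)} = f^{2} \left(-1\right) = - f^{2}$)
$X = - \frac{1}{150} \approx -0.0066667$
$l{\left(O,o \right)} = 36$ ($l{\left(O,o \right)} = - 4 \left(- \left(-3\right)^{2}\right) = - 4 \left(\left(-1\right) 9\right) = \left(-4\right) \left(-9\right) = 36$)
$G = 116$ ($G = \left(-7 + 36\right) \left(0 \left(-5\right) + 4\right) = 29 \left(0 + 4\right) = 29 \cdot 4 = 116$)
$\left(X - 410\right) G = \left(- \frac{1}{150} - 410\right) 116 = \left(- \frac{61501}{150}\right) 116 = - \frac{3567058}{75}$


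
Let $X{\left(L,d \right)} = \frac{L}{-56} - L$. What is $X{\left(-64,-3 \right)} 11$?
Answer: $\frac{5016}{7} \approx 716.57$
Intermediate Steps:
$X{\left(L,d \right)} = - \frac{57 L}{56}$ ($X{\left(L,d \right)} = L \left(- \frac{1}{56}\right) - L = - \frac{L}{56} - L = - \frac{57 L}{56}$)
$X{\left(-64,-3 \right)} 11 = \left(- \frac{57}{56}\right) \left(-64\right) 11 = \frac{456}{7} \cdot 11 = \frac{5016}{7}$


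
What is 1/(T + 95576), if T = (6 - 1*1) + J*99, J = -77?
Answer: 1/87958 ≈ 1.1369e-5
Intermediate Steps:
T = -7618 (T = (6 - 1*1) - 77*99 = (6 - 1) - 7623 = 5 - 7623 = -7618)
1/(T + 95576) = 1/(-7618 + 95576) = 1/87958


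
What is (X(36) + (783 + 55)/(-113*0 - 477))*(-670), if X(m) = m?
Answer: -10943780/477 ≈ -22943.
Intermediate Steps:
(X(36) + (783 + 55)/(-113*0 - 477))*(-670) = (36 + (783 + 55)/(-113*0 - 477))*(-670) = (36 + 838/(0 - 477))*(-670) = (36 + 838/(-477))*(-670) = (36 + 838*(-1/477))*(-670) = (36 - 838/477)*(-670) = (16334/477)*(-670) = -10943780/477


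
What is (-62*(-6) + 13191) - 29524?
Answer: -15961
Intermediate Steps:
(-62*(-6) + 13191) - 29524 = (372 + 13191) - 29524 = 13563 - 29524 = -15961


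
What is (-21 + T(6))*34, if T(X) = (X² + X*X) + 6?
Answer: 1938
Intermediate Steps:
T(X) = 6 + 2*X² (T(X) = (X² + X²) + 6 = 2*X² + 6 = 6 + 2*X²)
(-21 + T(6))*34 = (-21 + (6 + 2*6²))*34 = (-21 + (6 + 2*36))*34 = (-21 + (6 + 72))*34 = (-21 + 78)*34 = 57*34 = 1938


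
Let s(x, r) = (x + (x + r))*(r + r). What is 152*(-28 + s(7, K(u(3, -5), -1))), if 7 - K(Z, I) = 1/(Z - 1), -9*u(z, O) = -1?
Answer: 201571/4 ≈ 50393.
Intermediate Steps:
u(z, O) = ⅑ (u(z, O) = -⅑*(-1) = ⅑)
K(Z, I) = 7 - 1/(-1 + Z) (K(Z, I) = 7 - 1/(Z - 1) = 7 - 1/(-1 + Z))
s(x, r) = 2*r*(r + 2*x) (s(x, r) = (x + (r + x))*(2*r) = (r + 2*x)*(2*r) = 2*r*(r + 2*x))
152*(-28 + s(7, K(u(3, -5), -1))) = 152*(-28 + 2*((-8 + 7*(⅑))/(-1 + ⅑))*((-8 + 7*(⅑))/(-1 + ⅑) + 2*7)) = 152*(-28 + 2*((-8 + 7/9)/(-8/9))*((-8 + 7/9)/(-8/9) + 14)) = 152*(-28 + 2*(-9/8*(-65/9))*(-9/8*(-65/9) + 14)) = 152*(-28 + 2*(65/8)*(65/8 + 14)) = 152*(-28 + 2*(65/8)*(177/8)) = 152*(-28 + 11505/32) = 152*(10609/32) = 201571/4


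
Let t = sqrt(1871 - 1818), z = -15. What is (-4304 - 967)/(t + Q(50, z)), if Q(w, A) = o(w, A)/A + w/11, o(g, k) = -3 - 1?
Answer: 690553710/812489 - 143502975*sqrt(53)/812489 ≈ -435.90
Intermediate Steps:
o(g, k) = -4
Q(w, A) = -4/A + w/11
t = sqrt(53) ≈ 7.2801
(-4304 - 967)/(t + Q(50, z)) = (-4304 - 967)/(sqrt(53) + (-4/(-15) + (1/11)*50)) = -5271/(sqrt(53) + (-4*(-1/15) + 50/11)) = -5271/(sqrt(53) + (4/15 + 50/11)) = -5271/(sqrt(53) + 794/165) = -5271/(794/165 + sqrt(53))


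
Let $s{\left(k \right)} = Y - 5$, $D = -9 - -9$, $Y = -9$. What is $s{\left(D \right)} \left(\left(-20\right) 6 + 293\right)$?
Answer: $-2422$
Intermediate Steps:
$D = 0$ ($D = -9 + 9 = 0$)
$s{\left(k \right)} = -14$ ($s{\left(k \right)} = -9 - 5 = -14$)
$s{\left(D \right)} \left(\left(-20\right) 6 + 293\right) = - 14 \left(\left(-20\right) 6 + 293\right) = - 14 \left(-120 + 293\right) = \left(-14\right) 173 = -2422$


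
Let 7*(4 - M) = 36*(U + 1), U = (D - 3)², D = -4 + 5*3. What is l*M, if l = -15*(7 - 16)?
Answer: -312120/7 ≈ -44589.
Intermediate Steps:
D = 11 (D = -4 + 15 = 11)
U = 64 (U = (11 - 3)² = 8² = 64)
l = 135 (l = -15*(-9) = 135)
M = -2312/7 (M = 4 - 36*(64 + 1)/7 = 4 - 36*65/7 = 4 - ⅐*2340 = 4 - 2340/7 = -2312/7 ≈ -330.29)
l*M = 135*(-2312/7) = -312120/7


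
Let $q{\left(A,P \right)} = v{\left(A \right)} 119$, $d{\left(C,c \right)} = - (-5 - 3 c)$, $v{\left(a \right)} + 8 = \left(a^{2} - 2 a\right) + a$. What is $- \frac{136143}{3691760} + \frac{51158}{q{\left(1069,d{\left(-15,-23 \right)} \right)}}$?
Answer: $- \frac{4576894708637}{125390993884240} \approx -0.036501$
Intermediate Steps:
$v{\left(a \right)} = -8 + a^{2} - a$ ($v{\left(a \right)} = -8 + \left(\left(a^{2} - 2 a\right) + a\right) = -8 + \left(a^{2} - a\right) = -8 + a^{2} - a$)
$d{\left(C,c \right)} = 5 + 3 c$
$q{\left(A,P \right)} = -952 - 119 A + 119 A^{2}$ ($q{\left(A,P \right)} = \left(-8 + A^{2} - A\right) 119 = -952 - 119 A + 119 A^{2}$)
$- \frac{136143}{3691760} + \frac{51158}{q{\left(1069,d{\left(-15,-23 \right)} \right)}} = - \frac{136143}{3691760} + \frac{51158}{-952 - 127211 + 119 \cdot 1069^{2}} = \left(-136143\right) \frac{1}{3691760} + \frac{51158}{-952 - 127211 + 119 \cdot 1142761} = - \frac{136143}{3691760} + \frac{51158}{-952 - 127211 + 135988559} = - \frac{136143}{3691760} + \frac{51158}{135860396} = - \frac{136143}{3691760} + 51158 \cdot \frac{1}{135860396} = - \frac{136143}{3691760} + \frac{25579}{67930198} = - \frac{4576894708637}{125390993884240}$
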